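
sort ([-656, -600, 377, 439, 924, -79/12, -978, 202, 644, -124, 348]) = [-978, -656, -600, -124, -79/12, 202, 348, 377, 439, 644, 924]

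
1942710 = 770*2523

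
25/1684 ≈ 0.0148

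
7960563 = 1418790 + 6541773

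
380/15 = 76/3 ≈ 25.33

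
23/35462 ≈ 0.000649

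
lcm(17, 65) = 1105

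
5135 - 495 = 4640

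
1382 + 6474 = 7856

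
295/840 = 59/168 ≈ 0.351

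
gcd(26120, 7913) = 1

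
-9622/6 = -4811/3 ≈ -1603.67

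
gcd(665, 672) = 7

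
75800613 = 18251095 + 57549518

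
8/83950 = 4/41975 ≈ 0.0000953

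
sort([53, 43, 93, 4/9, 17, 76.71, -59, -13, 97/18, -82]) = [-82, -59, -13, 4/9, 97/18, 17, 43, 53, 76.71, 93]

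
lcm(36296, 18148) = 36296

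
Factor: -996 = -1 * 2^2 * 3^1 * 83^1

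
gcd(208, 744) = 8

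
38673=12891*3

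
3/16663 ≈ 0.000180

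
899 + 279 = 1178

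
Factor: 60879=3^1*7^1*13^1*223^1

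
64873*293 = 19007789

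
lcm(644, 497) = 45724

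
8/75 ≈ 0.107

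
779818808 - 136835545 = 642983263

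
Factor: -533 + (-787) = -1*2^3*3^1*5^1*11^1 = -1320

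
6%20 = 6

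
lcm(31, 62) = 62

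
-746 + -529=-1275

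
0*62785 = 0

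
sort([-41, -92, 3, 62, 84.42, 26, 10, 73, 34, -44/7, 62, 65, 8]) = [-92, -41, -44/7, 3, 8, 10, 26, 34, 62, 62, 65, 73, 84.42]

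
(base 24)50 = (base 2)1111000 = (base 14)88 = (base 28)48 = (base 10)120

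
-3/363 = -1/121 ≈ -0.00826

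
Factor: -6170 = -1 * 2^1 * 5^1 * 617^1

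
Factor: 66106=2^1*33053^1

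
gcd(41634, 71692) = 2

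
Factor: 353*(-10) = -1*2^1*5^1*353^1 = -3530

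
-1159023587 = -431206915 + -727816672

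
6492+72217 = 78709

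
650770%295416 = 59938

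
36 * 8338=300168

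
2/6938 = 1/3469≈0.000288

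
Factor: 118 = 2^1*59^1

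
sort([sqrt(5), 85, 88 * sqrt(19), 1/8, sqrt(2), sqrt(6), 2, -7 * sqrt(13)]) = [-7 * sqrt(13), 1/8, sqrt(2), 2, sqrt(5), sqrt(6), 85, 88 * sqrt(19)]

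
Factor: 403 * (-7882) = -1 * 2^1 * 7^1 * 13^1 * 31^1 * 563^1 = -3176446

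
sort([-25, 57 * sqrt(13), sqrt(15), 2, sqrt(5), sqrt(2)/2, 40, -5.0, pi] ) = [-25, -5.0, sqrt(2)/2, 2, sqrt(5), pi, sqrt(15), 40, 57 * sqrt(13)] 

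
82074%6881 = 6383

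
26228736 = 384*68304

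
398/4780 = 199/2390 ≈ 0.0833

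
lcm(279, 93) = 279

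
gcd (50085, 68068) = 7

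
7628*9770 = 74525560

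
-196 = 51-247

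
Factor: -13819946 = -1*2^1*7^1*17^1*58067^1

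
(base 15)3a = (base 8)67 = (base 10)55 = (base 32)1n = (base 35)1k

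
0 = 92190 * 0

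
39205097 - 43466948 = -4261851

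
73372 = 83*884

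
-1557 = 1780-3337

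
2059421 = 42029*49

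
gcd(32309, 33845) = 1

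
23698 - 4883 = 18815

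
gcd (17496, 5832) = 5832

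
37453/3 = 12484+1/3 ≈ 12484.33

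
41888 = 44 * 952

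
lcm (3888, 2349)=112752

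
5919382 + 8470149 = 14389531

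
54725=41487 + 13238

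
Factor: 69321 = 3^1 * 7^1 * 3301^1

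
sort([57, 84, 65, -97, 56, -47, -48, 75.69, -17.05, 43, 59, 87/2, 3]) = [-97, -48, -47, -17.05, 3, 43, 87/2, 56, 57, 59, 65, 75.69, 84]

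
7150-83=7067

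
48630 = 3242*15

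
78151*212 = 16568012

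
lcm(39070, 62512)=312560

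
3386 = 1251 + 2135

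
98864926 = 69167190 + 29697736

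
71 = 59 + 12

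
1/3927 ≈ 0.000255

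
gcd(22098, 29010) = 6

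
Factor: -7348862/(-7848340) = 2^(-1) * 5^(-1) * 17^1 * 71^(-1) * 331^1 * 653^1 * 5527^(-1) = 3674431/3924170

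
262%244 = 18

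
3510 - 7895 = -4385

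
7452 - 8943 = -1491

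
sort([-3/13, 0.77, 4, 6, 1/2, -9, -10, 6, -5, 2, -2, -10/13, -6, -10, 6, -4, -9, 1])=[-10, -10, -9, -9, -6, -5, -4, -2, -10/13, -3/13, 1/2, 0.77, 1, 2, 4, 6, 6, 6]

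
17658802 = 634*27853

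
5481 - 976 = 4505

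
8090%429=368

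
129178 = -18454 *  (-7) 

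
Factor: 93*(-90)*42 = -1*2^2*3^4*5^1*7^1*31^1 = -351540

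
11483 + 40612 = 52095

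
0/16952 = 0 = 0.00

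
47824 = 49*976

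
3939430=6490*607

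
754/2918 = 377/1459 ≈ 0.258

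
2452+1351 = 3803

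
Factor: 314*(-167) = -1*2^1*157^1*167^1 = -52438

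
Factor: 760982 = 2^1*59^1*6449^1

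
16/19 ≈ 0.842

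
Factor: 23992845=3^1*5^1*1599523^1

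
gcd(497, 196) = 7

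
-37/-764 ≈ 0.0484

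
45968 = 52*884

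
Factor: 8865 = 3^2*5^1*197^1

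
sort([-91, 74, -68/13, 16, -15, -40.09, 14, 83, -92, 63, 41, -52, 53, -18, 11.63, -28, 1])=[-92, -91, -52, -40.09, -28, -18, -15, -68/13, 1, 11.63, 14, 16, 41, 53, 63, 74, 83]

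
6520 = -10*(-652)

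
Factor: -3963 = -1*3^1*1321^1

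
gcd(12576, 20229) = 3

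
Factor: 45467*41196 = 2^2*3^1*19^1*2393^1*3433^1 = 1873058532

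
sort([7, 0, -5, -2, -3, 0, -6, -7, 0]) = [-7, -6, -5, -3, -2, 0, 0, 0, 7]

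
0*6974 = 0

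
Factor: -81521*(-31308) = 2^2*3^1*11^1*2609^1*7411^1 = 2552259468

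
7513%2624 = 2265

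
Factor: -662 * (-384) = 2^8 * 3^1 * 331^1 = 254208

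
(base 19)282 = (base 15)3d6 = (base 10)876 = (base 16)36c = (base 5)12001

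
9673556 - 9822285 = -148729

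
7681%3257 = 1167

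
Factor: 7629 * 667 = 3^1 * 23^1 * 29^1 * 2543^1 = 5088543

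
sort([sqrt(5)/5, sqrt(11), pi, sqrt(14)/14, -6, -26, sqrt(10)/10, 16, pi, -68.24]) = [-68.24, -26, -6, sqrt(14)/14, sqrt(10)/10, sqrt(5)/5, pi, pi, sqrt(11), 16]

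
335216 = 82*4088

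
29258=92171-62913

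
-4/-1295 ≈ 0.00309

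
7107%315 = 177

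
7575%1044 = 267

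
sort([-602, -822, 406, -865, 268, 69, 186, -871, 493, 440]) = [-871, -865, -822, -602, 69, 186, 268, 406, 440, 493]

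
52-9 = 43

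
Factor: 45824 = 2^8 * 179^1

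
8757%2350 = 1707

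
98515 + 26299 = 124814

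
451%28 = 3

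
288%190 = 98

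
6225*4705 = 29288625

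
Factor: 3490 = 2^1 * 5^1 * 349^1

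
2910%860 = 330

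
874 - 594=280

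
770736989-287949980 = 482787009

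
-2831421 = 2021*(-1401)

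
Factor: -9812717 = -1 * 9812717^1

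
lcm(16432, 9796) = 509392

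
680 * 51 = 34680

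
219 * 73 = 15987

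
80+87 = 167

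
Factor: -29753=-1 * 29753^1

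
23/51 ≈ 0.451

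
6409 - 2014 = 4395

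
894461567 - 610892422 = 283569145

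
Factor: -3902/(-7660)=2^(-1)*5^(-1)*383^(-1)*1951^1=1951/3830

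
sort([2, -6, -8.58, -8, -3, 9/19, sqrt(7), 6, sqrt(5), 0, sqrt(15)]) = [-8.58, -8, -6, -3, 0, 9/19, 2, sqrt(5), sqrt(7), sqrt(15), 6]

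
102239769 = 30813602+71426167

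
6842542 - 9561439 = -2718897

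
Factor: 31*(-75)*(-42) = 2^1*3^2*5^2*7^1*31^1 = 97650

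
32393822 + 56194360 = 88588182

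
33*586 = 19338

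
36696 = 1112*33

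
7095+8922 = 16017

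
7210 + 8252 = 15462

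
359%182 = 177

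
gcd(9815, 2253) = 1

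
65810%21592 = 1034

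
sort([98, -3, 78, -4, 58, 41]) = [-4, -3, 41, 58, 78, 98]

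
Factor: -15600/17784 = -1*2^1*3^(-1)*5^2*19^(-1) = -50/57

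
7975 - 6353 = 1622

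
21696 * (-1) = -21696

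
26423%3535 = 1678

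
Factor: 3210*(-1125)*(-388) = 2^3*3^3*5^4*97^1*107^1 = 1401165000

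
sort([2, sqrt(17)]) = [2, sqrt(17)]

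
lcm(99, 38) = 3762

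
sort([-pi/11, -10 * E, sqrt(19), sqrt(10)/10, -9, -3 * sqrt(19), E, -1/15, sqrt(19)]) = [-10 * E, -3 * sqrt(19), -9, -pi/11, -1/15, sqrt(10)/10, E, sqrt(19), sqrt(19)]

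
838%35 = 33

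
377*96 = 36192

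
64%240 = 64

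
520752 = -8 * (-65094)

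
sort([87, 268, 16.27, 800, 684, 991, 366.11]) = [16.27, 87, 268, 366.11, 684, 800, 991]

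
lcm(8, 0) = 0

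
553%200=153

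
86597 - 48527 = 38070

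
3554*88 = 312752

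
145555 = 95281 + 50274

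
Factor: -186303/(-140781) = 13^1*17^1*167^(-1) = 221/167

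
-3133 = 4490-7623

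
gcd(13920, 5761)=1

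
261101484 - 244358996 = 16742488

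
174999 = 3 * 58333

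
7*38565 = 269955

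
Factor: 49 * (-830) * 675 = -1 * 2^1 * 3^3 * 5^3 * 7^2 * 83^1 = -27452250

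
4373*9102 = 39803046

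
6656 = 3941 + 2715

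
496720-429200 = 67520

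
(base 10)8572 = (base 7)33664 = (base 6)103404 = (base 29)a5h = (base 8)20574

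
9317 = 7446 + 1871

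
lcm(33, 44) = 132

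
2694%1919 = 775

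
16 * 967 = 15472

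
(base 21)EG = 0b100110110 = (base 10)310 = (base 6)1234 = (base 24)CM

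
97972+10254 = 108226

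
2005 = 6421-4416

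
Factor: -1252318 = -1*2^1*626159^1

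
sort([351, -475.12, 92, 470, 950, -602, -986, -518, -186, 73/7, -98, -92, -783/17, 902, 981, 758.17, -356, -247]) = [-986, -602, -518, -475.12, -356, -247, -186, -98, -92, -783/17, 73/7, 92, 351, 470, 758.17, 902, 950, 981]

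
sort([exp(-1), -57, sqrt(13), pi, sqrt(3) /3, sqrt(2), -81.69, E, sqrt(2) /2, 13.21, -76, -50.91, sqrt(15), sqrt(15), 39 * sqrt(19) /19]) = [-81.69, -76, -57, -50.91, exp(-1), sqrt(3) /3, sqrt(2) /2, sqrt(2), E, pi, sqrt(13), sqrt(15), sqrt(15), 39 * sqrt(19) /19, 13.21]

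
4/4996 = 1/1249 ≈ 0.000801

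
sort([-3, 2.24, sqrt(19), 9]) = [-3, 2.24, sqrt(19), 9]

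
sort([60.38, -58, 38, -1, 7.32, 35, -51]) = [-58, -51, -1, 7.32, 35, 38, 60.38]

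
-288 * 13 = -3744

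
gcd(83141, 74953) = 1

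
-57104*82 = -4682528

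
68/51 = 1 + 1/3 ≈ 1.33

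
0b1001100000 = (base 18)1fe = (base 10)608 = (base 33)ie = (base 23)13a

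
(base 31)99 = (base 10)288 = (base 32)90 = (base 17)gg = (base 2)100100000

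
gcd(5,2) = 1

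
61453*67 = 4117351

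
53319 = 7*7617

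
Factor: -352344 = -1 * 2^3 * 3^1 * 53^1 * 277^1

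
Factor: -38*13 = -1*2^1*13^1*19^1 = -494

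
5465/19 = 287 + 12/19 ≈ 287.63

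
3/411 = 1/137 ≈ 0.00730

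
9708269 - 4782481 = 4925788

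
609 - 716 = -107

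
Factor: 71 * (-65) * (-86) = 2^1 * 5^1 * 13^1 * 43^1 * 71^1 = 396890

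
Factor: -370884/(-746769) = 2^2*31^1*229^(-1)*997^1*1087^(-1) = 123628/248923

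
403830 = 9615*42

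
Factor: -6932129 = -1 * 823^1 * 8423^1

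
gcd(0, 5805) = 5805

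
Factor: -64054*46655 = -1*2^1*5^1*7^1*31^1*43^1*32027^1 = -2988439370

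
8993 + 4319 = 13312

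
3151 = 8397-5246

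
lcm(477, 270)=14310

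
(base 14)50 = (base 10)70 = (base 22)34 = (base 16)46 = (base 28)2e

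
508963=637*799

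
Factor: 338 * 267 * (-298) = -1 * 2^2 * 3^1 * 13^2 * 89^1 * 149^1 = -26893308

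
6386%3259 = 3127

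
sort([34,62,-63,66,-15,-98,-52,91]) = [-98,-63,-52,-15,34,62,66,91]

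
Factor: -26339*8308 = -1*2^2*31^1*67^1*26339^1 = -218824412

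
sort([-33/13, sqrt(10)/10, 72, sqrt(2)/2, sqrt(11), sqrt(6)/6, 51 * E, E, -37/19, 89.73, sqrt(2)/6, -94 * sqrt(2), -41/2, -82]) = [-94 * sqrt(2), -82, -41/2, -33/13, -37/19, sqrt(2)/6, sqrt(10)/10, sqrt(6)/6, sqrt(2)/2, E, sqrt(11), 72, 89.73, 51 * E]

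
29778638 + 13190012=42968650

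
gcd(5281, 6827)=1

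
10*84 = 840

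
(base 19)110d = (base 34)68p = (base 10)7233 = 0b1110001000001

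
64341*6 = 386046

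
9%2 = 1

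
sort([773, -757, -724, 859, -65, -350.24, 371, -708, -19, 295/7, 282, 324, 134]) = [-757, -724, -708, -350.24, -65, -19, 295/7, 134, 282, 324, 371, 773, 859]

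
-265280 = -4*66320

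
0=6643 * 0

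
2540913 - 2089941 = 450972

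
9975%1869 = 630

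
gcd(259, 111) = 37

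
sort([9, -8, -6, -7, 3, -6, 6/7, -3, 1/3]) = [-8, -7, -6, -6, -3, 1/3, 6/7, 3, 9]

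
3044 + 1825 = 4869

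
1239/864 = 1 + 125/288 ≈ 1.43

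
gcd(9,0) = 9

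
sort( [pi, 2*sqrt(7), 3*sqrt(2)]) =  [pi, 3*sqrt(2), 2*sqrt(7)]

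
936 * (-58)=-54288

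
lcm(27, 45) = 135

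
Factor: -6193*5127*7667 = -1*3^1*11^2*17^1*41^1*563^1*1709^1 = -243438834837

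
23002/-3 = -7667 - 1/3 ≈ -7667.33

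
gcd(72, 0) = 72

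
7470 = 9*830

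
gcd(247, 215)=1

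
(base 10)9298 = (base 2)10010001010010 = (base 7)36052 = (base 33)8hp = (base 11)6a93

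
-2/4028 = -1/2014 ≈ -0.000497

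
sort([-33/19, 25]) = [-33/19, 25]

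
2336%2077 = 259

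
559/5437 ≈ 0.103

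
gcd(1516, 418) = 2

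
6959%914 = 561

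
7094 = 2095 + 4999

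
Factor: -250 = -1*2^1*5^3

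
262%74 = 40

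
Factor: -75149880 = -1*2^3*3^1*5^1*13^1*67^1*719^1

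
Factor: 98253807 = 3^1*19^1*1723751^1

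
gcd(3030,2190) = 30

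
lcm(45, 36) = 180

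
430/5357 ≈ 0.0803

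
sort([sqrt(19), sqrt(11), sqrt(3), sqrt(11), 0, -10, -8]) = [-10, -8, 0, sqrt(3), sqrt(11), sqrt(11), sqrt(19)]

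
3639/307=11 + 262/307 ≈ 11.85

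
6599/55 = 119+54/55 ≈ 119.98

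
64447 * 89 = 5735783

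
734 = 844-110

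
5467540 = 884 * 6185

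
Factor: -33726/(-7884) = 2^(-1)*3^(-2)*7^1*11^1 = 77/18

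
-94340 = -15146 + -79194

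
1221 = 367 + 854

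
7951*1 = 7951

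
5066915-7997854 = -2930939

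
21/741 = 7/247 ≈ 0.0283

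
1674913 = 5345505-3670592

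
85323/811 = 105 + 168/811 ≈ 105.21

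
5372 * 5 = 26860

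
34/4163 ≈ 0.00817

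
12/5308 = 3/1327 ≈ 0.00226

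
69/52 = 1 + 17/52 ≈ 1.33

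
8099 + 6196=14295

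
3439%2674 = 765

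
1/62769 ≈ 0.0000159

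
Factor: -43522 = -1*2^1*47^1*463^1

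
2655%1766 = 889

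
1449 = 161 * 9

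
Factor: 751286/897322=23^(-1) * 19507^(-1) * 375643^1=375643/448661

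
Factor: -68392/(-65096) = 79^(-1)*83^1 = 83/79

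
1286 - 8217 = -6931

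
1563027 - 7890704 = -6327677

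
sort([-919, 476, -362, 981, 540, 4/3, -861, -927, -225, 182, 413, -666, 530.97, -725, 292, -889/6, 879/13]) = [-927, -919, -861, -725, -666, -362, -225, -889/6, 4/3, 879/13, 182, 292, 413, 476, 530.97, 540, 981]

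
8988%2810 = 558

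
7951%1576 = 71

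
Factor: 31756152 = 2^3 * 3^1 * 31^1 * 42683^1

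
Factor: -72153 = -1*3^2*8017^1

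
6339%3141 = 57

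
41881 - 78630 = -36749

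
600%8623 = 600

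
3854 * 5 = 19270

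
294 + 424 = 718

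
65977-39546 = 26431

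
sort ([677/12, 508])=[677/12, 508]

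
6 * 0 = 0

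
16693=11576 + 5117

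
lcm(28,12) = 84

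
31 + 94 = 125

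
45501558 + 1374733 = 46876291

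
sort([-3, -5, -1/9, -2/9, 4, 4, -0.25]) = [-5, -3, -0.25, -2/9, -1/9, 4, 4]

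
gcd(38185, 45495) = 5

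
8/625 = 0.0128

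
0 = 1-1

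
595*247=146965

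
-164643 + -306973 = -471616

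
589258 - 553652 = 35606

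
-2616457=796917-3413374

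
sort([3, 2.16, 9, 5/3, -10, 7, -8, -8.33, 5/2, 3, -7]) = [-10, -8.33, -8, -7, 5/3, 2.16, 5/2, 3, 3, 7, 9]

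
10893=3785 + 7108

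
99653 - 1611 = 98042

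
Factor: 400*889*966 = 2^5*3^1*5^2*7^2*23^1*127^1 = 343509600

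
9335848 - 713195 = 8622653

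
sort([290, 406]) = [290, 406]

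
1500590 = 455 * 3298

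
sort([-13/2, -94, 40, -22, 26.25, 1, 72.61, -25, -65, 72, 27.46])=[-94, -65, -25, -22, -13/2, 1, 26.25, 27.46, 40, 72, 72.61]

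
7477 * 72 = 538344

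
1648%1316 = 332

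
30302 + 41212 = 71514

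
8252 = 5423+2829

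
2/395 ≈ 0.00506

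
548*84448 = 46277504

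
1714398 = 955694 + 758704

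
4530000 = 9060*500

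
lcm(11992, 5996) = 11992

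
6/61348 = 3/30674 ≈ 0.0000978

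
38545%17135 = 4275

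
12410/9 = 1378 + 8/9 ≈ 1378.89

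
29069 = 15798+13271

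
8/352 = 1/44 ≈ 0.0227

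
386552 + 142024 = 528576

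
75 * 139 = 10425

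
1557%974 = 583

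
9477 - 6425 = 3052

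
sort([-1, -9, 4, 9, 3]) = [-9, -1, 3, 4, 9]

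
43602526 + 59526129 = 103128655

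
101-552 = -451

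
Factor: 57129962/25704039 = 2^1 * 3^(-1) * 17^1 * 31^1 * 67^1 * 653^(-1) * 809^1 * 13121^(-1)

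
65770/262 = 32885/131 ≈ 251.03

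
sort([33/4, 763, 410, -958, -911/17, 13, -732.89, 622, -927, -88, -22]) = [-958, -927, -732.89, -88, -911/17, -22, 33/4, 13, 410, 622, 763]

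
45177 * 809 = 36548193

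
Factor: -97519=-1*113^1*863^1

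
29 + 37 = 66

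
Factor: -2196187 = -1*7^1*313741^1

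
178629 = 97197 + 81432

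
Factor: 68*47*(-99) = -1*2^2*3^2*11^1*17^1*47^1 = -316404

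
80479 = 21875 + 58604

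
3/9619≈0.000312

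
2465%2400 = 65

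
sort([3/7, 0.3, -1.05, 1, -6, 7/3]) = [-6, -1.05, 0.3, 3/7, 1, 7/3]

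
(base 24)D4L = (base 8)16665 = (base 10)7605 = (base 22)FFF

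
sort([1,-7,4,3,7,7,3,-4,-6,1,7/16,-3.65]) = [-7,-6,-4,-3.65,7/16,1,1,3,3,4,7,7]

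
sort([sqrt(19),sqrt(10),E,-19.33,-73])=[-73,-19.33,E,sqrt(10),sqrt(19)]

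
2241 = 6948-4707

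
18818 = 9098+9720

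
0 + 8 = 8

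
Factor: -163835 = -1*5^1*7^1*31^1*151^1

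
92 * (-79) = -7268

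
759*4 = 3036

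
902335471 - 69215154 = 833120317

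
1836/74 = 24 + 30/37 ≈ 24.81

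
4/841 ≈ 0.00476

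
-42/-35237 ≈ 0.00119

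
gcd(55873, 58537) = 1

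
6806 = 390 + 6416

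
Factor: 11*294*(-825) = -1*2^1*3^2*5^2*7^2*11^2 = -2668050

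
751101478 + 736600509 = 1487701987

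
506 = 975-469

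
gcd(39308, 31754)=2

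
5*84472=422360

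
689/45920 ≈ 0.0150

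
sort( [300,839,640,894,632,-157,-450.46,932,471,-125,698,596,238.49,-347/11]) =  [-450.46,-157,-125,-347/11,238.49,300,471,596,632,640,698,839,894,932]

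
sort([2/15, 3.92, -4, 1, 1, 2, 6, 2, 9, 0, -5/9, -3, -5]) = [-5, -4, -3, -5/9, 0, 2/15, 1, 1, 2, 2, 3.92, 6, 9]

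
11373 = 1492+9881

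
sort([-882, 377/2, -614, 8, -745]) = [-882, -745, -614, 8, 377/2]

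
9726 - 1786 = 7940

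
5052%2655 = 2397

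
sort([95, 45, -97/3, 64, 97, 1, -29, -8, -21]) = [-97/3, -29, -21, -8, 1, 45, 64, 95, 97]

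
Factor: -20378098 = -1*2^1*13^1*31^1*131^1*193^1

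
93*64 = 5952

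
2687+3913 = 6600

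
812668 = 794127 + 18541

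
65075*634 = 41257550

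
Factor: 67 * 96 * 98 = 2^6 * 3^1 * 7^2 * 67^1 = 630336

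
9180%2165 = 520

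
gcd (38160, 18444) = 636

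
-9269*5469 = -50692161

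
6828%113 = 48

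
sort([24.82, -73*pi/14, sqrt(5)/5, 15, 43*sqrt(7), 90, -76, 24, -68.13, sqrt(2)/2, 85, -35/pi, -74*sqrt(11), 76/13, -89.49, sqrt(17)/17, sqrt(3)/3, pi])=[-74*sqrt(11), -89.49, -76, -68.13, -73*pi/14, -35/pi, sqrt(17)/17, sqrt(5)/5, sqrt(3)/3, sqrt(2)/2, pi, 76/13, 15, 24, 24.82, 85, 90, 43*sqrt(7)]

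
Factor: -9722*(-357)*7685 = 2^1*3^1*5^1*7^1*17^1*29^1*53^1*4861^1 = 26672744490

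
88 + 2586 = 2674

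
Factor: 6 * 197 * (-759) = -1 * 2^1 * 3^2 * 11^1 * 23^1 * 197^1 = -897138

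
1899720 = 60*31662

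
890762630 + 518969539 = 1409732169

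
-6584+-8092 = -14676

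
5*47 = 235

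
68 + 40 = 108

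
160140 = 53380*3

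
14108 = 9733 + 4375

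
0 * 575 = 0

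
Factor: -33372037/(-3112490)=2^(-1)*5^(-1)*17^1*19^1*409^(-1)*761^(-1)*103319^1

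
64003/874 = 73 + 201/874 ≈ 73.23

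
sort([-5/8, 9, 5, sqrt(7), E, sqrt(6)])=[-5/8, sqrt(6), sqrt(7), E, 5, 9]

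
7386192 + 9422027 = 16808219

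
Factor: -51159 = -1*3^1*17053^1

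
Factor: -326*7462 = -1*2^2*7^1*13^1*41^1*163^1 = -2432612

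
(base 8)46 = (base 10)38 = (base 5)123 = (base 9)42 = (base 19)20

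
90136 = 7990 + 82146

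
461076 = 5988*77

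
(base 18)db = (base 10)245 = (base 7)500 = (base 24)a5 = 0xf5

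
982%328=326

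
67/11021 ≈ 0.00608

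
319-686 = -367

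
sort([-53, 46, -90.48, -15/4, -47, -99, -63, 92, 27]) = [-99, -90.48, -63, -53, -47, -15/4, 27, 46, 92]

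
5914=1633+4281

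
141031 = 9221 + 131810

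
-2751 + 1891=-860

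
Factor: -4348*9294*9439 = -1*2^3*3^1*1087^1*1549^1*9439^1 = -381432934968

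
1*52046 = 52046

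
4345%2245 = 2100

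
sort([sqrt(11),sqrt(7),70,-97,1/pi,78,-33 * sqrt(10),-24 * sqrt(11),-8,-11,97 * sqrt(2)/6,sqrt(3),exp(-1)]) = [-33 * sqrt(10),-97,-24 * sqrt(11),-11,-8,1/pi,exp(-1),sqrt(3),sqrt(7),sqrt(11),97 * sqrt(2)/6,70,78]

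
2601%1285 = 31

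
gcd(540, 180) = 180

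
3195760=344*9290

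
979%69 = 13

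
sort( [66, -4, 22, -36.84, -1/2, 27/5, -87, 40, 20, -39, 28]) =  [-87, -39, -36.84, -4, -1/2, 27/5, 20, 22, 28, 40, 66]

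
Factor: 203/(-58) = -1*2^(-1)*7^1 = -7/2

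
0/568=0=0.00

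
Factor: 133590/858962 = 3^1*5^1*13^(-1)*61^1*73^1*33037^(-1) = 66795/429481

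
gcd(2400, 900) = 300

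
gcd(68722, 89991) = 1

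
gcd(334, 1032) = 2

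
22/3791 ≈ 0.00580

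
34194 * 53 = 1812282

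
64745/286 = 226 + 109/286 ≈ 226.38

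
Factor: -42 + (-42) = -1*2^2*3^1*7^1 = -84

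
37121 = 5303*7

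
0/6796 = 0 = 0.00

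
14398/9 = 1599 + 7/9 ≈ 1599.78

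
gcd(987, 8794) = 1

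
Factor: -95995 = -1*5^1*73^1*263^1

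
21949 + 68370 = 90319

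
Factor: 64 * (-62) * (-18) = 2^8 * 3^2 * 31^1 = 71424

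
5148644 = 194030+4954614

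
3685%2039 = 1646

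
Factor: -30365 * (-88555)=5^2 * 89^1 * 199^1 * 6073^1=2688972575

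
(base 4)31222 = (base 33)qg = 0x36a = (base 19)280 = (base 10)874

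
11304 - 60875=-49571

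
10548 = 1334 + 9214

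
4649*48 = 223152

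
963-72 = 891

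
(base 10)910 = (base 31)tb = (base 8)1616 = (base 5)12120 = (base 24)1dm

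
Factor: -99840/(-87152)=2^5*3^1*5^1*419^(-1)=480/419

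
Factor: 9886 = 2^1*4943^1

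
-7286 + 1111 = -6175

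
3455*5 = 17275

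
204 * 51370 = 10479480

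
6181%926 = 625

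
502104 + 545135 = 1047239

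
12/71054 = 6/35527 ≈ 0.000169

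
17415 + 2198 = 19613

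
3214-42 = 3172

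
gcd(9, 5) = 1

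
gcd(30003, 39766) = 1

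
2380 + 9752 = 12132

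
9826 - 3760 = 6066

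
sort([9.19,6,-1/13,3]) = [-1/13,3,6,9.19]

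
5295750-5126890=168860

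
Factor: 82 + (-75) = 7^1 = 7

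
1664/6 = 277+1/3 ≈ 277.33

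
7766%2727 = 2312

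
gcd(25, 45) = 5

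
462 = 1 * 462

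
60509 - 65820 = -5311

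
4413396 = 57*77428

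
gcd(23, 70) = 1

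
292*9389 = 2741588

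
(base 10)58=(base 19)31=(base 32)1q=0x3a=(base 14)42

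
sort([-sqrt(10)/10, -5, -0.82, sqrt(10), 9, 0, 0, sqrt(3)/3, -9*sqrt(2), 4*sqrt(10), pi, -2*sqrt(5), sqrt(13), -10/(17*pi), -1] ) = [-9*sqrt(2), -5, -2*sqrt(5), -1, -0.82, -sqrt(10)/10, -10/(17*pi), 0, 0, sqrt(3)/3, pi, sqrt(10), sqrt(13), 9, 4*sqrt(10)] 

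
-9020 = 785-9805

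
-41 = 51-92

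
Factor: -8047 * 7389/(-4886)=2^(-1) * 3^2 * 7^(-1) * 13^1 * 349^(-1) * 619^1 * 821^1=59459283/4886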